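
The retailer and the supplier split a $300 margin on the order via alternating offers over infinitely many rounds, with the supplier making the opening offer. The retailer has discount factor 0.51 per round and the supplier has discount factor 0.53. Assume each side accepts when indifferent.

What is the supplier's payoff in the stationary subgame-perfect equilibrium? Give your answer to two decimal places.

In a stationary SPE each proposer offers the other exactly their discounted continuation value.
If the supplier keeps x when proposing and the retailer keeps y when proposing, then x = 300 − 0.51y and y = 300 − 0.53x.
Solving: x = 300(1 − 0.51) / (1 − 0.53·0.51) = 147 / 0.7297 ≈ 201.4527.
The retailer gets 300 − 201.4527 ≈ 98.5473.

201.45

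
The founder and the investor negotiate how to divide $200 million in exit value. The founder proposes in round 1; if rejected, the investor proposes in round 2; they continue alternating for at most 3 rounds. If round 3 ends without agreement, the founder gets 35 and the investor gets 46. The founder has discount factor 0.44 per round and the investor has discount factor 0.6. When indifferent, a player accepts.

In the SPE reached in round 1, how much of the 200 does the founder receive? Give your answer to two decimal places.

120.66

Work backward from the last round.
Round 3 (the founder proposes): the investor gets 46 if talks fail, so the founder offers 46 and keeps 154.
Round 2 (the investor proposes): the founder can get 154 next round, worth 0.44 × 154 = 67.76 now. The investor offers 67.76 and keeps 200 − 67.76 = 132.24.
Round 1 (the founder proposes): the investor can get 132.24 next round, worth 0.6 × 132.24 = 79.344 now; the founder offers that and keeps 120.656.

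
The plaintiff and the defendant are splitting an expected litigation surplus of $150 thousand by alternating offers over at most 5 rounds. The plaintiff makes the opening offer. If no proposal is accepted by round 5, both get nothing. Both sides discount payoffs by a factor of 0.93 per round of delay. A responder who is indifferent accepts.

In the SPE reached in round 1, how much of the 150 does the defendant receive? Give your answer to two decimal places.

18.21

Solve by backward induction from round 5.
Round 5 (the plaintiff proposes): rejection yields 0 for the defendant; the plaintiff offers 0 and keeps 150.
Round 4 (the defendant proposes): the plaintiff can get 150 next round, worth 0.93 × 150 = 139.5 now, so the defendant offers 139.5, keeping 10.5.
Round 3 (the plaintiff proposes): the defendant can get 10.5 next round, worth 0.93 × 10.5 = 9.765 now. The plaintiff offers 9.765 and keeps 150 − 9.765 = 140.235.
Round 2 (the defendant proposes): the plaintiff can get 140.235 next round, worth 0.93 × 140.235 = 130.41855 now; the defendant offers that and keeps 19.58145.
Round 1 (the plaintiff proposes): the defendant can get 19.58145 next round, worth 0.93 × 19.58145 = 18.2107485 now, so the plaintiff offers 18.2107485, keeping 131.7892515.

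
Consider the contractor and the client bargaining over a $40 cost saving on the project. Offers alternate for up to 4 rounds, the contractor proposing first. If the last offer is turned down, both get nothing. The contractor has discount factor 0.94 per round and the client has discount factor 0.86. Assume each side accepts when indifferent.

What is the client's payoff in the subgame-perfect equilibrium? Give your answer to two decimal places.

29.87

Round 4 (the client proposes): the contractor will accept anything ≥ 0, so the client offers 0 and keeps 40.
Round 3 (the contractor proposes): the client can get 40 next round, worth 0.86 × 40 = 34.4 now; the contractor offers that and keeps 5.6.
Round 2 (the client proposes): the contractor can get 5.6 next round, worth 0.94 × 5.6 = 5.264 now; the client offers that and keeps 34.736.
Round 1 (the contractor proposes): the client can get 34.736 next round, worth 0.86 × 34.736 = 29.87296 now; the contractor offers that and keeps 10.12704.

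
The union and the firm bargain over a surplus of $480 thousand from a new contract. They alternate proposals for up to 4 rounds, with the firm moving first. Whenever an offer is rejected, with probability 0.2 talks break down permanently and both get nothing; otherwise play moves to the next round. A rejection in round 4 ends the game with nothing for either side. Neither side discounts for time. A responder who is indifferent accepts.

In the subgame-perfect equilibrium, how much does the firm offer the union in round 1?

322.56

Round 4 (the union proposes): rejection yields 0 for the firm; the union offers 0 and keeps 480.
Round 3 (the firm proposes): rejecting gives the union an expected 0.8 × 480 = 384; the firm offers that and keeps 96.
Round 2 (the union proposes): rejecting gives the firm an expected 0.8 × 96 = 76.8. The union offers 76.8 and keeps 480 − 76.8 = 403.2.
Round 1 (the firm proposes): rejecting gives the union an expected 0.8 × 403.2 = 322.56. The firm offers 322.56 and keeps 480 − 322.56 = 157.44.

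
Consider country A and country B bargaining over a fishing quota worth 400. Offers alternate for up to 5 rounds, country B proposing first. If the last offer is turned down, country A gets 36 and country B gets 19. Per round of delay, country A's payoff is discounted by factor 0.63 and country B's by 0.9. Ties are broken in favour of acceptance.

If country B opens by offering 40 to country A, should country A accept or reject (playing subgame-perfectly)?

Reject

Round 5 (country B proposes): country A gets 36 if talks fail, so country B offers 36 and keeps 364.
Round 4 (country A proposes): country B can get 364 next round, worth 0.9 × 364 = 327.6 now. Country A offers 327.6 and keeps 400 − 327.6 = 72.4.
Round 3 (country B proposes): country A can get 72.4 next round, worth 0.63 × 72.4 = 45.612 now. Country B offers 45.612 and keeps 400 − 45.612 = 354.388.
Round 2 (country A proposes): country B can get 354.388 next round, worth 0.9 × 354.388 = 318.9492 now, so country A offers 318.9492, keeping 81.0508.
So by rejecting in round 1, country A gets 81.0508 next round, worth 0.63 × 81.0508 = 51.062004 now.
Offer 40 < 51.062004, so country A rejects.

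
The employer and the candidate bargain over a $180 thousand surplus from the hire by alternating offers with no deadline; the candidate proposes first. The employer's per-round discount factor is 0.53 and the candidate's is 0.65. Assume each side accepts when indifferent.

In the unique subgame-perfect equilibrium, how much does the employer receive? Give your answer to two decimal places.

50.94

Let x be the candidate's share when the candidate proposes and y be the employer's share when the employer proposes.
The employer accepts iff offered ≥ 0.53·y, so x = 180 − 0.53y. Symmetrically y = 180 − 0.65x.
Substituting: x = 180 − 0.53(180 − 0.65x), giving x(1 − 0.65·0.53) = 180(1 − 0.53).
So x = 180 × 0.47 / 0.6555 ≈ 129.0618, and the employer receives 180 − x ≈ 50.9382.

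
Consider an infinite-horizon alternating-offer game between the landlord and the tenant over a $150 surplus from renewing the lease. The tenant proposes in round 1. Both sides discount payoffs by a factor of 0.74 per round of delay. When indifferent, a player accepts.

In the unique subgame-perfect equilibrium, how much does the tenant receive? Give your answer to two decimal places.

86.21

Let x be the tenant's share when the tenant proposes and y be the landlord's share when the landlord proposes.
The landlord accepts iff offered ≥ 0.74·y, so x = 150 − 0.74y. Symmetrically y = 150 − 0.74x.
Substituting: x = 150 − 0.74(150 − 0.74x), giving x(1 − 0.74·0.74) = 150(1 − 0.74).
So x = 150 × 0.26 / 0.4524 ≈ 86.2069, and the landlord receives 150 − x ≈ 63.7931.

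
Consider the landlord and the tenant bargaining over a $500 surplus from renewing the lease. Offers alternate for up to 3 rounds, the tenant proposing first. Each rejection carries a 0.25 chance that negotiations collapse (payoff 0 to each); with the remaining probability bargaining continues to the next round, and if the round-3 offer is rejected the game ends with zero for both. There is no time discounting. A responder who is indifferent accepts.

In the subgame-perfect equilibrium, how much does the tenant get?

406.25

Round 3 (the tenant proposes): the landlord will accept anything ≥ 0, so the tenant offers 0 and keeps 500.
Round 2 (the landlord proposes): rejecting gives the tenant an expected 0.75 × 500 = 375. The landlord offers 375 and keeps 500 − 375 = 125.
Round 1 (the tenant proposes): rejecting gives the landlord an expected 0.75 × 125 = 93.75; the tenant offers that and keeps 406.25.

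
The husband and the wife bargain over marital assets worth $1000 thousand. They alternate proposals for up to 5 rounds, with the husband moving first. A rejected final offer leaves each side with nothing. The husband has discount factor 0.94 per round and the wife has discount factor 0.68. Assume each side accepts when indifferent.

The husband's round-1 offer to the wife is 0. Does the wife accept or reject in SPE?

Round 5 (the husband proposes): the wife will accept anything ≥ 0, so the husband offers 0 and keeps 1000.
Round 4 (the wife proposes): the husband can get 1000 next round, worth 0.94 × 1000 = 940 now. The wife offers 940 and keeps 1000 − 940 = 60.
Round 3 (the husband proposes): the wife can get 60 next round, worth 0.68 × 60 = 40.8 now, so the husband offers 40.8, keeping 959.2.
Round 2 (the wife proposes): the husband can get 959.2 next round, worth 0.94 × 959.2 = 901.648 now. The wife offers 901.648 and keeps 1000 − 901.648 = 98.352.
So by rejecting in round 1, the wife gets 98.352 next round, worth 0.68 × 98.352 = 66.87936 now.
Offer 0 < 66.87936, so the wife rejects.

Reject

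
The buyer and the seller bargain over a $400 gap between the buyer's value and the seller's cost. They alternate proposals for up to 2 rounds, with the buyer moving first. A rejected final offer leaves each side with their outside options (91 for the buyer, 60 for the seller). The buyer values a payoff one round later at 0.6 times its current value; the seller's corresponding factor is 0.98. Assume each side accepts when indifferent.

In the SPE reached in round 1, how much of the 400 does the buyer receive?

Round 2 (the seller proposes): the buyer gets 91 if talks fail, so the seller offers 91 and keeps 309.
Round 1 (the buyer proposes): the seller can get 309 next round, worth 0.98 × 309 = 302.82 now. The buyer offers 302.82 and keeps 400 − 302.82 = 97.18.

97.18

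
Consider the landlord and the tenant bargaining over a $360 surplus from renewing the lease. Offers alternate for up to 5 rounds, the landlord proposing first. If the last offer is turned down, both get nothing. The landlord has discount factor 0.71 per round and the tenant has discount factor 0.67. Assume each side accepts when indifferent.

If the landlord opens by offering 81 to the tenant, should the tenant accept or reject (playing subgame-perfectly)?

Reject

Work out the tenant's continuation value if the offer is rejected.
Round 5 (the landlord proposes): rejection yields 0 for the tenant; the landlord offers 0 and keeps 360.
Round 4 (the tenant proposes): the landlord can get 360 next round, worth 0.71 × 360 = 255.6 now; the tenant offers that and keeps 104.4.
Round 3 (the landlord proposes): the tenant can get 104.4 next round, worth 0.67 × 104.4 = 69.948 now; the landlord offers that and keeps 290.052.
Round 2 (the tenant proposes): the landlord can get 290.052 next round, worth 0.71 × 290.052 = 205.93692 now, so the tenant offers 205.93692, keeping 154.06308.
So by rejecting in round 1, the tenant gets 154.06308 next round, worth 0.67 × 154.06308 = 103.2222636 now.
Offer 81 < 103.2222636, so the tenant rejects.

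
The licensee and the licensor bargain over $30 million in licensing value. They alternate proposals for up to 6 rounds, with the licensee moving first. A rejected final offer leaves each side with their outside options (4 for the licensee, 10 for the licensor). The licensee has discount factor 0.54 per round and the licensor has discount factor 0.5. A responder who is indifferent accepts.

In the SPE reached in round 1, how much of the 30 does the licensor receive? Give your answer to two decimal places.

9.71

Round 6 (the licensor proposes): the licensee gets 4 if talks fail, so the licensor offers 4 and keeps 26.
Round 5 (the licensee proposes): the licensor can get 26 next round, worth 0.5 × 26 = 13 now, so the licensee offers 13, keeping 17.
Round 4 (the licensor proposes): the licensee can get 17 next round, worth 0.54 × 17 = 9.18 now; the licensor offers that and keeps 20.82.
Round 3 (the licensee proposes): the licensor can get 20.82 next round, worth 0.5 × 20.82 = 10.41 now; the licensee offers that and keeps 19.59.
Round 2 (the licensor proposes): the licensee can get 19.59 next round, worth 0.54 × 19.59 = 10.5786 now; the licensor offers that and keeps 19.4214.
Round 1 (the licensee proposes): the licensor can get 19.4214 next round, worth 0.5 × 19.4214 = 9.7107 now; the licensee offers that and keeps 20.2893.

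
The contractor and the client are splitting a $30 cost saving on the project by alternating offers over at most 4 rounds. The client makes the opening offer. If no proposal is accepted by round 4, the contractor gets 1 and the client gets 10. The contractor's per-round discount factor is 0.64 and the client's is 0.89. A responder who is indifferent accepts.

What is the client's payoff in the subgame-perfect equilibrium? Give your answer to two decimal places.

20.60

By backward induction:
Round 4 (the contractor proposes): the client gets 10 if talks fail, so the contractor offers 10 and keeps 20.
Round 3 (the client proposes): the contractor can get 20 next round, worth 0.64 × 20 = 12.8 now. The client offers 12.8 and keeps 30 − 12.8 = 17.2.
Round 2 (the contractor proposes): the client can get 17.2 next round, worth 0.89 × 17.2 = 15.308 now, so the contractor offers 15.308, keeping 14.692.
Round 1 (the client proposes): the contractor can get 14.692 next round, worth 0.64 × 14.692 = 9.40288 now; the client offers that and keeps 20.59712.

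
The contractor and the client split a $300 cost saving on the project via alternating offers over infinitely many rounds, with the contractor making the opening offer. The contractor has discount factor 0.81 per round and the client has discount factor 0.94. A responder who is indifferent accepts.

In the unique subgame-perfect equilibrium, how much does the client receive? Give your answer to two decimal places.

In a stationary SPE each proposer offers the other exactly their discounted continuation value.
If the contractor keeps x when proposing and the client keeps y when proposing, then x = 300 − 0.94y and y = 300 − 0.81x.
Solving: x = 300(1 − 0.94) / (1 − 0.81·0.94) = 18 / 0.2386 ≈ 75.4401.
The client gets 300 − 75.4401 ≈ 224.5599.

224.56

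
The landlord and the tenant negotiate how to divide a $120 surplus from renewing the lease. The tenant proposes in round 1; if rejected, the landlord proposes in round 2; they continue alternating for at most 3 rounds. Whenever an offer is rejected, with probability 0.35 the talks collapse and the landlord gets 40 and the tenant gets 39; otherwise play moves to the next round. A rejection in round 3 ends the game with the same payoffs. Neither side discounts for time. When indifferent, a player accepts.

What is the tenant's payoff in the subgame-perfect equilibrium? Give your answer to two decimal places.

70.67

By backward induction:
Round 3 (the tenant proposes): the landlord gets 40 if talks fail, so the tenant offers 40 and keeps 80.
Round 2 (the landlord proposes): rejecting gives the tenant an expected 0.65 × 80 + 0.35 × 39 = 65.65. The landlord offers 65.65 and keeps 120 − 65.65 = 54.35.
Round 1 (the tenant proposes): rejecting gives the landlord an expected 0.65 × 54.35 + 0.35 × 40 = 49.3275; the tenant offers that and keeps 70.6725.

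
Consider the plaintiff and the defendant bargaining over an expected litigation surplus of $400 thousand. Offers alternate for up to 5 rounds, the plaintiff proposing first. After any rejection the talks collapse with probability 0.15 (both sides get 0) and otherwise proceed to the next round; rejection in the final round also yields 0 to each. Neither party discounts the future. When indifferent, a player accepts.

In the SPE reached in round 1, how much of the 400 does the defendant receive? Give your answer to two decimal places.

Round 5 (the plaintiff proposes): rejection yields 0 for the defendant; the plaintiff offers 0 and keeps 400.
Round 4 (the defendant proposes): rejecting gives the plaintiff an expected 0.85 × 400 = 340; the defendant offers that and keeps 60.
Round 3 (the plaintiff proposes): rejecting gives the defendant an expected 0.85 × 60 = 51, so the plaintiff offers 51, keeping 349.
Round 2 (the defendant proposes): rejecting gives the plaintiff an expected 0.85 × 349 = 296.65. The defendant offers 296.65 and keeps 400 − 296.65 = 103.35.
Round 1 (the plaintiff proposes): rejecting gives the defendant an expected 0.85 × 103.35 = 87.8475, so the plaintiff offers 87.8475, keeping 312.1525.

87.85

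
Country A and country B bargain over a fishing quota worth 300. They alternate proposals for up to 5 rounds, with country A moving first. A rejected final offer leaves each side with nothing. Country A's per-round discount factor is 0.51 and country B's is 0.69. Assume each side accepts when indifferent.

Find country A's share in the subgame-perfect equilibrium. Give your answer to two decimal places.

162.88

Work backward from the last round.
Round 5 (country A proposes): rejection yields 0 for country B; country A offers 0 and keeps 300.
Round 4 (country B proposes): country A can get 300 next round, worth 0.51 × 300 = 153 now, so country B offers 153, keeping 147.
Round 3 (country A proposes): country B can get 147 next round, worth 0.69 × 147 = 101.43 now, so country A offers 101.43, keeping 198.57.
Round 2 (country B proposes): country A can get 198.57 next round, worth 0.51 × 198.57 = 101.2707 now, so country B offers 101.2707, keeping 198.7293.
Round 1 (country A proposes): country B can get 198.7293 next round, worth 0.69 × 198.7293 = 137.123217 now. Country A offers 137.123217 and keeps 300 − 137.123217 = 162.876783.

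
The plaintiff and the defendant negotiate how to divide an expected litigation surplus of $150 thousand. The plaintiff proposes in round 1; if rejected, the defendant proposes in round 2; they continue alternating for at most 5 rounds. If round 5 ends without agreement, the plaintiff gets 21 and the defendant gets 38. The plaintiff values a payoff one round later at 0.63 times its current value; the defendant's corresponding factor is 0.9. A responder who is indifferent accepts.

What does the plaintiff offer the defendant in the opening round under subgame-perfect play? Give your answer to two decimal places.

90.49

By backward induction:
Round 5 (the plaintiff proposes): the defendant gets 38 if talks fail, so the plaintiff offers 38 and keeps 112.
Round 4 (the defendant proposes): the plaintiff can get 112 next round, worth 0.63 × 112 = 70.56 now. The defendant offers 70.56 and keeps 150 − 70.56 = 79.44.
Round 3 (the plaintiff proposes): the defendant can get 79.44 next round, worth 0.9 × 79.44 = 71.496 now, so the plaintiff offers 71.496, keeping 78.504.
Round 2 (the defendant proposes): the plaintiff can get 78.504 next round, worth 0.63 × 78.504 = 49.45752 now; the defendant offers that and keeps 100.54248.
Round 1 (the plaintiff proposes): the defendant can get 100.54248 next round, worth 0.9 × 100.54248 = 90.488232 now, so the plaintiff offers 90.488232, keeping 59.511768.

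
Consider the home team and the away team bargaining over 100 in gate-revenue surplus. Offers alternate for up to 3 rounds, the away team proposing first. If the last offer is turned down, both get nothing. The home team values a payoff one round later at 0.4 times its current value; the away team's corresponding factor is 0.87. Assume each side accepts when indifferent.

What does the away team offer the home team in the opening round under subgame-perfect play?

5.2

Round 3 (the away team proposes): rejection yields 0 for the home team; the away team offers 0 and keeps 100.
Round 2 (the home team proposes): the away team can get 100 next round, worth 0.87 × 100 = 87 now. The home team offers 87 and keeps 100 − 87 = 13.
Round 1 (the away team proposes): the home team can get 13 next round, worth 0.4 × 13 = 5.2 now; the away team offers that and keeps 94.8.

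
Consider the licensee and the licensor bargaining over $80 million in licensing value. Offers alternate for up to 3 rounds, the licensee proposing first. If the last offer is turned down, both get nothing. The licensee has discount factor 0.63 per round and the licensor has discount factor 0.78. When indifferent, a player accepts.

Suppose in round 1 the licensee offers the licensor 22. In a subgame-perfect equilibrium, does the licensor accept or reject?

Reject

Work out the licensor's continuation value if the offer is rejected.
Round 3 (the licensee proposes): the licensor will accept anything ≥ 0, so the licensee offers 0 and keeps 80.
Round 2 (the licensor proposes): the licensee can get 80 next round, worth 0.63 × 80 = 50.4 now; the licensor offers that and keeps 29.6.
So by rejecting in round 1, the licensor gets 29.6 next round, worth 0.78 × 29.6 = 23.088 now.
Offer 22 < 23.088, so the licensor rejects.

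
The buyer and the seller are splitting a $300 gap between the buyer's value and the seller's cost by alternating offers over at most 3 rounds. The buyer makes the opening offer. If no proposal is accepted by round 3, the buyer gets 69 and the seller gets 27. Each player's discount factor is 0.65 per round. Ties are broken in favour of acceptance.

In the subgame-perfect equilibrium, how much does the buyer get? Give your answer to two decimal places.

220.34

Round 3 (the buyer proposes): the seller gets 27 if talks fail, so the buyer offers 27 and keeps 273.
Round 2 (the seller proposes): the buyer can get 273 next round, worth 0.65 × 273 = 177.45 now; the seller offers that and keeps 122.55.
Round 1 (the buyer proposes): the seller can get 122.55 next round, worth 0.65 × 122.55 = 79.6575 now, so the buyer offers 79.6575, keeping 220.3425.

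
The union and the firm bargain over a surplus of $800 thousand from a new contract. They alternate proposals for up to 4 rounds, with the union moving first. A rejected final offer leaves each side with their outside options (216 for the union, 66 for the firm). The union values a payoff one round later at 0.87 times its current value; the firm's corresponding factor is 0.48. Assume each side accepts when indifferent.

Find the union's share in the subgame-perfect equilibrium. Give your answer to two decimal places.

633.02

Round 4 (the firm proposes): the union gets 216 if talks fail, so the firm offers 216 and keeps 584.
Round 3 (the union proposes): the firm can get 584 next round, worth 0.48 × 584 = 280.32 now; the union offers that and keeps 519.68.
Round 2 (the firm proposes): the union can get 519.68 next round, worth 0.87 × 519.68 = 452.1216 now; the firm offers that and keeps 347.8784.
Round 1 (the union proposes): the firm can get 347.8784 next round, worth 0.48 × 347.8784 = 166.981632 now; the union offers that and keeps 633.018368.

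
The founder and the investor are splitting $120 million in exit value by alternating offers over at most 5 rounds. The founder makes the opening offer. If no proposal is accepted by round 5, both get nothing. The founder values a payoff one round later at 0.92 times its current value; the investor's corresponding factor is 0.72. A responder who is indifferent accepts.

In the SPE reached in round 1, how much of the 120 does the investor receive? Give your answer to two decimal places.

11.49

By backward induction:
Round 5 (the founder proposes): rejection yields 0 for the investor; the founder offers 0 and keeps 120.
Round 4 (the investor proposes): the founder can get 120 next round, worth 0.92 × 120 = 110.4 now; the investor offers that and keeps 9.6.
Round 3 (the founder proposes): the investor can get 9.6 next round, worth 0.72 × 9.6 = 6.912 now; the founder offers that and keeps 113.088.
Round 2 (the investor proposes): the founder can get 113.088 next round, worth 0.92 × 113.088 = 104.04096 now, so the investor offers 104.04096, keeping 15.95904.
Round 1 (the founder proposes): the investor can get 15.95904 next round, worth 0.72 × 15.95904 = 11.4905088 now. The founder offers 11.4905088 and keeps 120 − 11.4905088 = 108.5094912.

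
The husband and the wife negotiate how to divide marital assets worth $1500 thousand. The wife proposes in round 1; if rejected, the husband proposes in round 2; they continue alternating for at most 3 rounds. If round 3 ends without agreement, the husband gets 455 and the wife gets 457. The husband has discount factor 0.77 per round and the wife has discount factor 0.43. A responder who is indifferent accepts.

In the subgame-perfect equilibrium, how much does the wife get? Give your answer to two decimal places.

691.00

By backward induction:
Round 3 (the wife proposes): the husband gets 455 if talks fail, so the wife offers 455 and keeps 1045.
Round 2 (the husband proposes): the wife can get 1045 next round, worth 0.43 × 1045 = 449.35 now, so the husband offers 449.35, keeping 1050.65.
Round 1 (the wife proposes): the husband can get 1050.65 next round, worth 0.77 × 1050.65 = 809.0005 now, so the wife offers 809.0005, keeping 690.9995.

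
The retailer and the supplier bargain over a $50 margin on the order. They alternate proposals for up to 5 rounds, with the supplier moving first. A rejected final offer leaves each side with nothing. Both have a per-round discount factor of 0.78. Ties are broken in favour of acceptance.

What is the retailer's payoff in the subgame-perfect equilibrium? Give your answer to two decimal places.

Solve by backward induction from round 5.
Round 5 (the supplier proposes): rejection yields 0 for the retailer; the supplier offers 0 and keeps 50.
Round 4 (the retailer proposes): the supplier can get 50 next round, worth 0.78 × 50 = 39 now. The retailer offers 39 and keeps 50 − 39 = 11.
Round 3 (the supplier proposes): the retailer can get 11 next round, worth 0.78 × 11 = 8.58 now; the supplier offers that and keeps 41.42.
Round 2 (the retailer proposes): the supplier can get 41.42 next round, worth 0.78 × 41.42 = 32.3076 now. The retailer offers 32.3076 and keeps 50 − 32.3076 = 17.6924.
Round 1 (the supplier proposes): the retailer can get 17.6924 next round, worth 0.78 × 17.6924 = 13.800072 now, so the supplier offers 13.800072, keeping 36.199928.

13.80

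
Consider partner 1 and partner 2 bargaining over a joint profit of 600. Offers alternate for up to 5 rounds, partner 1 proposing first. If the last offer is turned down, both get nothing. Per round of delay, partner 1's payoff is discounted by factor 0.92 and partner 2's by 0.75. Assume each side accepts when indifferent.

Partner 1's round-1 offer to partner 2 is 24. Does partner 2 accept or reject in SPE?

Reject

Round 5 (partner 1 proposes): partner 2 will accept anything ≥ 0, so partner 1 offers 0 and keeps 600.
Round 4 (partner 2 proposes): partner 1 can get 600 next round, worth 0.92 × 600 = 552 now, so partner 2 offers 552, keeping 48.
Round 3 (partner 1 proposes): partner 2 can get 48 next round, worth 0.75 × 48 = 36 now; partner 1 offers that and keeps 564.
Round 2 (partner 2 proposes): partner 1 can get 564 next round, worth 0.92 × 564 = 518.88 now, so partner 2 offers 518.88, keeping 81.12.
So by rejecting in round 1, partner 2 gets 81.12 next round, worth 0.75 × 81.12 = 60.84 now.
Offer 24 < 60.84, so partner 2 rejects.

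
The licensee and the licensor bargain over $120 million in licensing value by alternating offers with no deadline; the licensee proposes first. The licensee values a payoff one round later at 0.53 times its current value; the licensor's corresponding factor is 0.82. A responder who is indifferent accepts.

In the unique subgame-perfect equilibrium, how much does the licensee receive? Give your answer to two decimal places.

38.20

In a stationary SPE each proposer offers the other exactly their discounted continuation value.
If the licensee keeps x when proposing and the licensor keeps y when proposing, then x = 120 − 0.82y and y = 120 − 0.53x.
Solving: x = 120(1 − 0.82) / (1 − 0.53·0.82) = 21.6 / 0.5654 ≈ 38.2030.
The licensor gets 120 − 38.2030 ≈ 81.7970.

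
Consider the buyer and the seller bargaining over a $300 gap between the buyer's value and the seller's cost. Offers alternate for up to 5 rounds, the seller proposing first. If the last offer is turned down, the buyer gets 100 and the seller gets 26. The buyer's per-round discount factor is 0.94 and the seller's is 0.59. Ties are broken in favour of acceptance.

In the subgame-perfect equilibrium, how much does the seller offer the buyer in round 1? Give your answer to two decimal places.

210.50

Solve by backward induction from round 5.
Round 5 (the seller proposes): the buyer gets 100 if talks fail, so the seller offers 100 and keeps 200.
Round 4 (the buyer proposes): the seller can get 200 next round, worth 0.59 × 200 = 118 now; the buyer offers that and keeps 182.
Round 3 (the seller proposes): the buyer can get 182 next round, worth 0.94 × 182 = 171.08 now, so the seller offers 171.08, keeping 128.92.
Round 2 (the buyer proposes): the seller can get 128.92 next round, worth 0.59 × 128.92 = 76.0628 now, so the buyer offers 76.0628, keeping 223.9372.
Round 1 (the seller proposes): the buyer can get 223.9372 next round, worth 0.94 × 223.9372 = 210.500968 now; the seller offers that and keeps 89.499032.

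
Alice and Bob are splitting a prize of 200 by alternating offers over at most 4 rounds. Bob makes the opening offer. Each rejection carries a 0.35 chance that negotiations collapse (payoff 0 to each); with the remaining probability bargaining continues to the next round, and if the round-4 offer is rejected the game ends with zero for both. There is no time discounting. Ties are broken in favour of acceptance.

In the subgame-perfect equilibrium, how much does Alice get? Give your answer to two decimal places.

Round 4 (Alice proposes): rejection yields 0 for Bob; Alice offers 0 and keeps 200.
Round 3 (Bob proposes): rejecting gives Alice an expected 0.65 × 200 = 130, so Bob offers 130, keeping 70.
Round 2 (Alice proposes): rejecting gives Bob an expected 0.65 × 70 = 45.5. Alice offers 45.5 and keeps 200 − 45.5 = 154.5.
Round 1 (Bob proposes): rejecting gives Alice an expected 0.65 × 154.5 = 100.425; Bob offers that and keeps 99.575.

100.43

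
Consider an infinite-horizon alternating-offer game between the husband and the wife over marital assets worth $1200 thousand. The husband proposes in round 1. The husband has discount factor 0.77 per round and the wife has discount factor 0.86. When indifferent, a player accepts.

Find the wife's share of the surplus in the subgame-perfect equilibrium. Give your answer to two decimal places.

702.66

When the husband proposes, the wife accepts any offer worth at least 0.86 times what the wife would get by proposing next round; and vice versa.
This gives x = 1200 − 0.86y and y = 1200 − 0.77x, where x and y are each side's share when it proposes.
Hence (1 − 0.86·0.77)x = 1200(1 − 0.86), i.e. 0.3378·x = 168.
x ≈ 497.3357; the wife's share is 1200 − x ≈ 702.6643.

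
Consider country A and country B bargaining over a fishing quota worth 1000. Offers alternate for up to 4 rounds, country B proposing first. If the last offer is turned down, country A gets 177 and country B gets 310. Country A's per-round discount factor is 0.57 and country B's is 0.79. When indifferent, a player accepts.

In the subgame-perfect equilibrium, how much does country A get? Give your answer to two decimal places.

296.80

Round 4 (country A proposes): country B gets 310 if talks fail, so country A offers 310 and keeps 690.
Round 3 (country B proposes): country A can get 690 next round, worth 0.57 × 690 = 393.3 now, so country B offers 393.3, keeping 606.7.
Round 2 (country A proposes): country B can get 606.7 next round, worth 0.79 × 606.7 = 479.293 now. Country A offers 479.293 and keeps 1000 − 479.293 = 520.707.
Round 1 (country B proposes): country A can get 520.707 next round, worth 0.57 × 520.707 = 296.80299 now. Country B offers 296.80299 and keeps 1000 − 296.80299 = 703.19701.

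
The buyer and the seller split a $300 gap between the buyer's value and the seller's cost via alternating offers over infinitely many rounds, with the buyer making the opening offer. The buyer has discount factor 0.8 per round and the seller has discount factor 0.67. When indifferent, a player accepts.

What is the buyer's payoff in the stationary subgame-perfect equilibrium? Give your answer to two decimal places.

213.36

When the buyer proposes, the seller accepts any offer worth at least 0.67 times what the seller would get by proposing next round; and vice versa.
This gives x = 300 − 0.67y and y = 300 − 0.8x, where x and y are each side's share when it proposes.
Hence (1 − 0.67·0.8)x = 300(1 − 0.67), i.e. 0.464·x = 99.
x ≈ 213.3621; the seller's share is 300 − x ≈ 86.6379.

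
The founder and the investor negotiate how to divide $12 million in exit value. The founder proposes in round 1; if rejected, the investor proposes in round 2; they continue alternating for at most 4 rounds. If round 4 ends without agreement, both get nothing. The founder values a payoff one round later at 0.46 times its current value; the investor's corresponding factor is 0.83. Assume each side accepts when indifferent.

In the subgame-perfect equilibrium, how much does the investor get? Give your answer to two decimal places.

9.18

Round 4 (the investor proposes): the founder will accept anything ≥ 0, so the investor offers 0 and keeps 12.
Round 3 (the founder proposes): the investor can get 12 next round, worth 0.83 × 12 = 9.96 now; the founder offers that and keeps 2.04.
Round 2 (the investor proposes): the founder can get 2.04 next round, worth 0.46 × 2.04 = 0.9384 now; the investor offers that and keeps 11.0616.
Round 1 (the founder proposes): the investor can get 11.0616 next round, worth 0.83 × 11.0616 = 9.181128 now. The founder offers 9.181128 and keeps 12 − 9.181128 = 2.818872.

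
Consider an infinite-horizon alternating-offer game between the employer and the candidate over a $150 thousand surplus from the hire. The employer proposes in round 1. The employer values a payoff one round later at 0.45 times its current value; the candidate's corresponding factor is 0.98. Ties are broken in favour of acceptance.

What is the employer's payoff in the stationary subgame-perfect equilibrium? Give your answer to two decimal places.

5.37

In a stationary SPE each proposer offers the other exactly their discounted continuation value.
If the employer keeps x when proposing and the candidate keeps y when proposing, then x = 150 − 0.98y and y = 150 − 0.45x.
Solving: x = 150(1 − 0.98) / (1 − 0.45·0.98) = 3 / 0.559 ≈ 5.3667.
The candidate gets 150 − 5.3667 ≈ 144.6333.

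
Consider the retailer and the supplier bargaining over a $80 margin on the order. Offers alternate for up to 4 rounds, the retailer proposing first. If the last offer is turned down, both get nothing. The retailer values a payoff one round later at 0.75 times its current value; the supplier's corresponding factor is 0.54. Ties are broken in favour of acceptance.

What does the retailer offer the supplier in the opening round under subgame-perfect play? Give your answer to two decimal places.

By backward induction:
Round 4 (the supplier proposes): the retailer will accept anything ≥ 0, so the supplier offers 0 and keeps 80.
Round 3 (the retailer proposes): the supplier can get 80 next round, worth 0.54 × 80 = 43.2 now. The retailer offers 43.2 and keeps 80 − 43.2 = 36.8.
Round 2 (the supplier proposes): the retailer can get 36.8 next round, worth 0.75 × 36.8 = 27.6 now; the supplier offers that and keeps 52.4.
Round 1 (the retailer proposes): the supplier can get 52.4 next round, worth 0.54 × 52.4 = 28.296 now. The retailer offers 28.296 and keeps 80 − 28.296 = 51.704.

28.30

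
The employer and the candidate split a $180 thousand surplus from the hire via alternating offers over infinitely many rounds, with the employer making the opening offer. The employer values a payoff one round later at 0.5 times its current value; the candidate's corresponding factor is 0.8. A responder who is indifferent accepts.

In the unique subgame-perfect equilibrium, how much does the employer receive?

60

In a stationary SPE each proposer offers the other exactly their discounted continuation value.
If the employer keeps x when proposing and the candidate keeps y when proposing, then x = 180 − 0.8y and y = 180 − 0.5x.
Solving: x = 180(1 − 0.8) / (1 − 0.5·0.8) = 36 / 0.6 = 60.
The candidate gets 180 − 60 = 120.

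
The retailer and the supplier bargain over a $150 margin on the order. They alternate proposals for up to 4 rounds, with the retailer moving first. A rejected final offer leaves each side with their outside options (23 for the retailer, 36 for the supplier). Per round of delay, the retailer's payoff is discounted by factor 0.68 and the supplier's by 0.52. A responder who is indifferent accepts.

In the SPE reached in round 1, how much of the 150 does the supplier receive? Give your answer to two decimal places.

Round 4 (the supplier proposes): the retailer gets 23 if talks fail, so the supplier offers 23 and keeps 127.
Round 3 (the retailer proposes): the supplier can get 127 next round, worth 0.52 × 127 = 66.04 now. The retailer offers 66.04 and keeps 150 − 66.04 = 83.96.
Round 2 (the supplier proposes): the retailer can get 83.96 next round, worth 0.68 × 83.96 = 57.0928 now; the supplier offers that and keeps 92.9072.
Round 1 (the retailer proposes): the supplier can get 92.9072 next round, worth 0.52 × 92.9072 = 48.311744 now, so the retailer offers 48.311744, keeping 101.688256.

48.31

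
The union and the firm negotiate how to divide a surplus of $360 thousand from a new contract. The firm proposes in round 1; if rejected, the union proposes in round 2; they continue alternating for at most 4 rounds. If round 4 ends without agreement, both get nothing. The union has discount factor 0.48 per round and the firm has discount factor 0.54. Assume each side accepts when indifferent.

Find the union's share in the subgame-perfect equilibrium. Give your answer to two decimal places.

124.28

Solve by backward induction from round 4.
Round 4 (the union proposes): the firm will accept anything ≥ 0, so the union offers 0 and keeps 360.
Round 3 (the firm proposes): the union can get 360 next round, worth 0.48 × 360 = 172.8 now; the firm offers that and keeps 187.2.
Round 2 (the union proposes): the firm can get 187.2 next round, worth 0.54 × 187.2 = 101.088 now, so the union offers 101.088, keeping 258.912.
Round 1 (the firm proposes): the union can get 258.912 next round, worth 0.48 × 258.912 = 124.27776 now; the firm offers that and keeps 235.72224.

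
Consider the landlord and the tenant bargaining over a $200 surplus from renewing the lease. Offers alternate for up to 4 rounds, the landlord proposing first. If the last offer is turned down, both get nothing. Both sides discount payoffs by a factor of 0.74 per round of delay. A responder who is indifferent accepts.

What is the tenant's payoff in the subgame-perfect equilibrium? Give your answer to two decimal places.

Solve by backward induction from round 4.
Round 4 (the tenant proposes): the landlord will accept anything ≥ 0, so the tenant offers 0 and keeps 200.
Round 3 (the landlord proposes): the tenant can get 200 next round, worth 0.74 × 200 = 148 now, so the landlord offers 148, keeping 52.
Round 2 (the tenant proposes): the landlord can get 52 next round, worth 0.74 × 52 = 38.48 now. The tenant offers 38.48 and keeps 200 − 38.48 = 161.52.
Round 1 (the landlord proposes): the tenant can get 161.52 next round, worth 0.74 × 161.52 = 119.5248 now. The landlord offers 119.5248 and keeps 200 − 119.5248 = 80.4752.

119.52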